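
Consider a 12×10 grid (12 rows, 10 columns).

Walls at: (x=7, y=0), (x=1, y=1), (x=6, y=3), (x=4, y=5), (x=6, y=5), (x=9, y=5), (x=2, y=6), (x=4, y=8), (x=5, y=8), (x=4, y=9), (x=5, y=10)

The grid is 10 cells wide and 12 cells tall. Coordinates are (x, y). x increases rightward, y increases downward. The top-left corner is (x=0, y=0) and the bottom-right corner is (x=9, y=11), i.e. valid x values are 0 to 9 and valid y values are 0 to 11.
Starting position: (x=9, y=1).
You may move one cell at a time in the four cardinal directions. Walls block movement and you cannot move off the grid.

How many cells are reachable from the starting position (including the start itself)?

Answer: Reachable cells: 109

Derivation:
BFS flood-fill from (x=9, y=1):
  Distance 0: (x=9, y=1)
  Distance 1: (x=9, y=0), (x=8, y=1), (x=9, y=2)
  Distance 2: (x=8, y=0), (x=7, y=1), (x=8, y=2), (x=9, y=3)
  Distance 3: (x=6, y=1), (x=7, y=2), (x=8, y=3), (x=9, y=4)
  Distance 4: (x=6, y=0), (x=5, y=1), (x=6, y=2), (x=7, y=3), (x=8, y=4)
  Distance 5: (x=5, y=0), (x=4, y=1), (x=5, y=2), (x=7, y=4), (x=8, y=5)
  Distance 6: (x=4, y=0), (x=3, y=1), (x=4, y=2), (x=5, y=3), (x=6, y=4), (x=7, y=5), (x=8, y=6)
  Distance 7: (x=3, y=0), (x=2, y=1), (x=3, y=2), (x=4, y=3), (x=5, y=4), (x=7, y=6), (x=9, y=6), (x=8, y=7)
  Distance 8: (x=2, y=0), (x=2, y=2), (x=3, y=3), (x=4, y=4), (x=5, y=5), (x=6, y=6), (x=7, y=7), (x=9, y=7), (x=8, y=8)
  Distance 9: (x=1, y=0), (x=1, y=2), (x=2, y=3), (x=3, y=4), (x=5, y=6), (x=6, y=7), (x=7, y=8), (x=9, y=8), (x=8, y=9)
  Distance 10: (x=0, y=0), (x=0, y=2), (x=1, y=3), (x=2, y=4), (x=3, y=5), (x=4, y=6), (x=5, y=7), (x=6, y=8), (x=7, y=9), (x=9, y=9), (x=8, y=10)
  Distance 11: (x=0, y=1), (x=0, y=3), (x=1, y=4), (x=2, y=5), (x=3, y=6), (x=4, y=7), (x=6, y=9), (x=7, y=10), (x=9, y=10), (x=8, y=11)
  Distance 12: (x=0, y=4), (x=1, y=5), (x=3, y=7), (x=5, y=9), (x=6, y=10), (x=7, y=11), (x=9, y=11)
  Distance 13: (x=0, y=5), (x=1, y=6), (x=2, y=7), (x=3, y=8), (x=6, y=11)
  Distance 14: (x=0, y=6), (x=1, y=7), (x=2, y=8), (x=3, y=9), (x=5, y=11)
  Distance 15: (x=0, y=7), (x=1, y=8), (x=2, y=9), (x=3, y=10), (x=4, y=11)
  Distance 16: (x=0, y=8), (x=1, y=9), (x=2, y=10), (x=4, y=10), (x=3, y=11)
  Distance 17: (x=0, y=9), (x=1, y=10), (x=2, y=11)
  Distance 18: (x=0, y=10), (x=1, y=11)
  Distance 19: (x=0, y=11)
Total reachable: 109 (grid has 109 open cells total)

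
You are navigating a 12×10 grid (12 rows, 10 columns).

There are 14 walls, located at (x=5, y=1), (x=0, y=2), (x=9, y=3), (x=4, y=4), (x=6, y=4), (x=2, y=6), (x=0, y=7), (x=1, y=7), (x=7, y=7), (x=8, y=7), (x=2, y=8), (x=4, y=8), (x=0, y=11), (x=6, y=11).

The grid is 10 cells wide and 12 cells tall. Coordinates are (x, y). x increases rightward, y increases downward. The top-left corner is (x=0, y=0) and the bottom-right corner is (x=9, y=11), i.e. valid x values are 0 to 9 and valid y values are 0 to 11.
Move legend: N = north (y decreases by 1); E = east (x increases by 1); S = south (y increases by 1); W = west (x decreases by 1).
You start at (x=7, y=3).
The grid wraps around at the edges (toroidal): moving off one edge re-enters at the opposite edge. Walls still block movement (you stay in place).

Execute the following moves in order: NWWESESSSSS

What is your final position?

Answer: Final position: (x=7, y=6)

Derivation:
Start: (x=7, y=3)
  N (north): (x=7, y=3) -> (x=7, y=2)
  W (west): (x=7, y=2) -> (x=6, y=2)
  W (west): (x=6, y=2) -> (x=5, y=2)
  E (east): (x=5, y=2) -> (x=6, y=2)
  S (south): (x=6, y=2) -> (x=6, y=3)
  E (east): (x=6, y=3) -> (x=7, y=3)
  S (south): (x=7, y=3) -> (x=7, y=4)
  S (south): (x=7, y=4) -> (x=7, y=5)
  S (south): (x=7, y=5) -> (x=7, y=6)
  S (south): blocked, stay at (x=7, y=6)
  S (south): blocked, stay at (x=7, y=6)
Final: (x=7, y=6)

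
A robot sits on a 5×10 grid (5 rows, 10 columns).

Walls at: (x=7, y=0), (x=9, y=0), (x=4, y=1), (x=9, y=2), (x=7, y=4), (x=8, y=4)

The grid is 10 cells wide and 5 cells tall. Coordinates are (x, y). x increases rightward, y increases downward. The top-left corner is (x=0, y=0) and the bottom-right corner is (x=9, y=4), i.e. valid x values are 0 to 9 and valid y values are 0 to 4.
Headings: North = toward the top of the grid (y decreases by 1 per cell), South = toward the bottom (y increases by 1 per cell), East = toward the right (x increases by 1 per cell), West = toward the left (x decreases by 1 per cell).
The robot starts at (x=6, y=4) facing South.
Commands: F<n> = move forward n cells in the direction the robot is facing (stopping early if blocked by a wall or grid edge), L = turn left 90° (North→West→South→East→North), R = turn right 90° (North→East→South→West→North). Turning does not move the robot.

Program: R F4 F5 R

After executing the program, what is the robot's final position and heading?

Start: (x=6, y=4), facing South
  R: turn right, now facing West
  F4: move forward 4, now at (x=2, y=4)
  F5: move forward 2/5 (blocked), now at (x=0, y=4)
  R: turn right, now facing North
Final: (x=0, y=4), facing North

Answer: Final position: (x=0, y=4), facing North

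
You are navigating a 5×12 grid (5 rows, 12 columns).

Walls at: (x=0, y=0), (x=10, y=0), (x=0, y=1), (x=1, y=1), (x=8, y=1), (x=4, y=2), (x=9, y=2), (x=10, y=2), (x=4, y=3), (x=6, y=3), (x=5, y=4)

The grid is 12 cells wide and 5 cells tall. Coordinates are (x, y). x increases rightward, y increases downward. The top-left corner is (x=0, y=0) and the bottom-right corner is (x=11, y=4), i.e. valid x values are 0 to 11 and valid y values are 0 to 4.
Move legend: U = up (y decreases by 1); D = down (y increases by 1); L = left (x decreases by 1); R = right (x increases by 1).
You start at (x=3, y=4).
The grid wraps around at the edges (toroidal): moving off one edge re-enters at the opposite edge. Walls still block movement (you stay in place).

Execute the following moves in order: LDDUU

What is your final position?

Answer: Final position: (x=2, y=4)

Derivation:
Start: (x=3, y=4)
  L (left): (x=3, y=4) -> (x=2, y=4)
  D (down): (x=2, y=4) -> (x=2, y=0)
  D (down): (x=2, y=0) -> (x=2, y=1)
  U (up): (x=2, y=1) -> (x=2, y=0)
  U (up): (x=2, y=0) -> (x=2, y=4)
Final: (x=2, y=4)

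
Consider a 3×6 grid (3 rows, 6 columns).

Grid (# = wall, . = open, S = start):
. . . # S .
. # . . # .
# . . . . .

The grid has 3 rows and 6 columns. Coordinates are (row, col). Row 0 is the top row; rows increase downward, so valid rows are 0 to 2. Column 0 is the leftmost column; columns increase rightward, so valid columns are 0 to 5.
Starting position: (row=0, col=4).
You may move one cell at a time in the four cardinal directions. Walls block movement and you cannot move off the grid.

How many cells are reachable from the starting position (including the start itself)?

BFS flood-fill from (row=0, col=4):
  Distance 0: (row=0, col=4)
  Distance 1: (row=0, col=5)
  Distance 2: (row=1, col=5)
  Distance 3: (row=2, col=5)
  Distance 4: (row=2, col=4)
  Distance 5: (row=2, col=3)
  Distance 6: (row=1, col=3), (row=2, col=2)
  Distance 7: (row=1, col=2), (row=2, col=1)
  Distance 8: (row=0, col=2)
  Distance 9: (row=0, col=1)
  Distance 10: (row=0, col=0)
  Distance 11: (row=1, col=0)
Total reachable: 14 (grid has 14 open cells total)

Answer: Reachable cells: 14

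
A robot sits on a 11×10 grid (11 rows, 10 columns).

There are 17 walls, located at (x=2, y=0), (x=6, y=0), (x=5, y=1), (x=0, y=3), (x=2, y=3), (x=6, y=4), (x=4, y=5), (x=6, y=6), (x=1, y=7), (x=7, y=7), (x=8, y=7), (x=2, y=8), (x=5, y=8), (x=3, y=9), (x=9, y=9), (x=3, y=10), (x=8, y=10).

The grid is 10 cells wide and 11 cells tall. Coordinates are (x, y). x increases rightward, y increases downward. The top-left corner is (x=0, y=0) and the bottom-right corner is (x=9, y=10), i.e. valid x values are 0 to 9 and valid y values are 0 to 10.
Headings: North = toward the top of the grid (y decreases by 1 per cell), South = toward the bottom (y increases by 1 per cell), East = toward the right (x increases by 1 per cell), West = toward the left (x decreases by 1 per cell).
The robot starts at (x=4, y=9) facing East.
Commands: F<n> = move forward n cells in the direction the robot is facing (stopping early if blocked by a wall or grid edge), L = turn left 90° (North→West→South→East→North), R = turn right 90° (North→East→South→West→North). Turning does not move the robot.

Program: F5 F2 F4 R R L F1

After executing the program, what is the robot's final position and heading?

Start: (x=4, y=9), facing East
  F5: move forward 4/5 (blocked), now at (x=8, y=9)
  F2: move forward 0/2 (blocked), now at (x=8, y=9)
  F4: move forward 0/4 (blocked), now at (x=8, y=9)
  R: turn right, now facing South
  R: turn right, now facing West
  L: turn left, now facing South
  F1: move forward 0/1 (blocked), now at (x=8, y=9)
Final: (x=8, y=9), facing South

Answer: Final position: (x=8, y=9), facing South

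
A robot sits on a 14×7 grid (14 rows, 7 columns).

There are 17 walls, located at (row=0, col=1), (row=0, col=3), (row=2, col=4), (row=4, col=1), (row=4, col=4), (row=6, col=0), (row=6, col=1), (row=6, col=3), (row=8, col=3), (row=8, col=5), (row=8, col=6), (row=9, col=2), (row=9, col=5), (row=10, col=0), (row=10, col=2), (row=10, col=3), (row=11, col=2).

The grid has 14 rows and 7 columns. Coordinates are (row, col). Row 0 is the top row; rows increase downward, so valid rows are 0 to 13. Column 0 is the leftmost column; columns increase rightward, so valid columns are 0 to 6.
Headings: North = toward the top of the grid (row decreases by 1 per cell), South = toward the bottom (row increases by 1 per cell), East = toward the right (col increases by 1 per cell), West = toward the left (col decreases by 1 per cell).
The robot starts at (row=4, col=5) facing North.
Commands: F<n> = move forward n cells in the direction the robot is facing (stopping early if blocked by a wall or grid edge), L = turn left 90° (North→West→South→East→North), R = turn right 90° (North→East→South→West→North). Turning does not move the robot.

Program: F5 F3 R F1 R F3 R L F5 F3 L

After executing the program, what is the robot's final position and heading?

Start: (row=4, col=5), facing North
  F5: move forward 4/5 (blocked), now at (row=0, col=5)
  F3: move forward 0/3 (blocked), now at (row=0, col=5)
  R: turn right, now facing East
  F1: move forward 1, now at (row=0, col=6)
  R: turn right, now facing South
  F3: move forward 3, now at (row=3, col=6)
  R: turn right, now facing West
  L: turn left, now facing South
  F5: move forward 4/5 (blocked), now at (row=7, col=6)
  F3: move forward 0/3 (blocked), now at (row=7, col=6)
  L: turn left, now facing East
Final: (row=7, col=6), facing East

Answer: Final position: (row=7, col=6), facing East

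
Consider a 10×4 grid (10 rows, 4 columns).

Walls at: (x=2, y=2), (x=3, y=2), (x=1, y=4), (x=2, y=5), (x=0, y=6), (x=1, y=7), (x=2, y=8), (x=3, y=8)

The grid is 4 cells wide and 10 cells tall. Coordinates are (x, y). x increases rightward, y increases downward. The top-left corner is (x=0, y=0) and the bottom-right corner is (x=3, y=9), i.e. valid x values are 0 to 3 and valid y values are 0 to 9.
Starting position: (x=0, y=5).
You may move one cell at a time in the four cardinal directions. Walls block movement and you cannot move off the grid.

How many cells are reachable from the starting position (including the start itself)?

Answer: Reachable cells: 25

Derivation:
BFS flood-fill from (x=0, y=5):
  Distance 0: (x=0, y=5)
  Distance 1: (x=0, y=4), (x=1, y=5)
  Distance 2: (x=0, y=3), (x=1, y=6)
  Distance 3: (x=0, y=2), (x=1, y=3), (x=2, y=6)
  Distance 4: (x=0, y=1), (x=1, y=2), (x=2, y=3), (x=3, y=6), (x=2, y=7)
  Distance 5: (x=0, y=0), (x=1, y=1), (x=3, y=3), (x=2, y=4), (x=3, y=5), (x=3, y=7)
  Distance 6: (x=1, y=0), (x=2, y=1), (x=3, y=4)
  Distance 7: (x=2, y=0), (x=3, y=1)
  Distance 8: (x=3, y=0)
Total reachable: 25 (grid has 32 open cells total)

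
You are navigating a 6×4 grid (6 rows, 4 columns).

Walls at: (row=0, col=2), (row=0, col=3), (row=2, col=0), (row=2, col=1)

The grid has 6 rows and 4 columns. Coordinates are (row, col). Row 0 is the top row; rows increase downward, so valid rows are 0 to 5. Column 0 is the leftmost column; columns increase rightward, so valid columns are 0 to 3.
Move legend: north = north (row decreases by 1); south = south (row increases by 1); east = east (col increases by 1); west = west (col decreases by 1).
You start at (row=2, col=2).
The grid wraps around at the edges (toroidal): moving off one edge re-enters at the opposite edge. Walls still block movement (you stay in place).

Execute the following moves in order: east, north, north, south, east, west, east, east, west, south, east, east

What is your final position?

Start: (row=2, col=2)
  east (east): (row=2, col=2) -> (row=2, col=3)
  north (north): (row=2, col=3) -> (row=1, col=3)
  north (north): blocked, stay at (row=1, col=3)
  south (south): (row=1, col=3) -> (row=2, col=3)
  east (east): blocked, stay at (row=2, col=3)
  west (west): (row=2, col=3) -> (row=2, col=2)
  east (east): (row=2, col=2) -> (row=2, col=3)
  east (east): blocked, stay at (row=2, col=3)
  west (west): (row=2, col=3) -> (row=2, col=2)
  south (south): (row=2, col=2) -> (row=3, col=2)
  east (east): (row=3, col=2) -> (row=3, col=3)
  east (east): (row=3, col=3) -> (row=3, col=0)
Final: (row=3, col=0)

Answer: Final position: (row=3, col=0)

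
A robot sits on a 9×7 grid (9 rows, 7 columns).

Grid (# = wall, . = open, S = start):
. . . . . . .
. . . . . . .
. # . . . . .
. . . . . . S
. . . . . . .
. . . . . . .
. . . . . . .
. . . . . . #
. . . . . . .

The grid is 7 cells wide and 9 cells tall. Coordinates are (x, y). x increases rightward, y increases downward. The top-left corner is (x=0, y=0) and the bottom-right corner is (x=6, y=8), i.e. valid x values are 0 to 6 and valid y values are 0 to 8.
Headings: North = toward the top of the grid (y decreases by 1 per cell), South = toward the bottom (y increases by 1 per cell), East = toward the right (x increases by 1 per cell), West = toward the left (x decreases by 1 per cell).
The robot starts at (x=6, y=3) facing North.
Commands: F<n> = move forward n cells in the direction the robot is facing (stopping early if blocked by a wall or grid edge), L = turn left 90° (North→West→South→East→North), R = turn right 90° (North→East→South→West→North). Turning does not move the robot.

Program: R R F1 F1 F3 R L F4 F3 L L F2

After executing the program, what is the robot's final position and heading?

Answer: Final position: (x=6, y=4), facing North

Derivation:
Start: (x=6, y=3), facing North
  R: turn right, now facing East
  R: turn right, now facing South
  F1: move forward 1, now at (x=6, y=4)
  F1: move forward 1, now at (x=6, y=5)
  F3: move forward 1/3 (blocked), now at (x=6, y=6)
  R: turn right, now facing West
  L: turn left, now facing South
  F4: move forward 0/4 (blocked), now at (x=6, y=6)
  F3: move forward 0/3 (blocked), now at (x=6, y=6)
  L: turn left, now facing East
  L: turn left, now facing North
  F2: move forward 2, now at (x=6, y=4)
Final: (x=6, y=4), facing North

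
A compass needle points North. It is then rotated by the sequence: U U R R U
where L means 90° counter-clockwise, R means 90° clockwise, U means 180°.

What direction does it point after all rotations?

Start: North
  U (U-turn (180°)) -> South
  U (U-turn (180°)) -> North
  R (right (90° clockwise)) -> East
  R (right (90° clockwise)) -> South
  U (U-turn (180°)) -> North
Final: North

Answer: Final heading: North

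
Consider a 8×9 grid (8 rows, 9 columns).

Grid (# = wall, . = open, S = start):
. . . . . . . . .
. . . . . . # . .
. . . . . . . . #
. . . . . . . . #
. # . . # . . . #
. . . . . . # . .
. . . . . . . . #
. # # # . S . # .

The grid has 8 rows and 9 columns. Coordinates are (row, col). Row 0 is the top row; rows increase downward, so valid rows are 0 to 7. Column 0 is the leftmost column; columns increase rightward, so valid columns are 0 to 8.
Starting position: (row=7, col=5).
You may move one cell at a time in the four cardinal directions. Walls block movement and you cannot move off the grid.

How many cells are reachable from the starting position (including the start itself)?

Answer: Reachable cells: 59

Derivation:
BFS flood-fill from (row=7, col=5):
  Distance 0: (row=7, col=5)
  Distance 1: (row=6, col=5), (row=7, col=4), (row=7, col=6)
  Distance 2: (row=5, col=5), (row=6, col=4), (row=6, col=6)
  Distance 3: (row=4, col=5), (row=5, col=4), (row=6, col=3), (row=6, col=7)
  Distance 4: (row=3, col=5), (row=4, col=6), (row=5, col=3), (row=5, col=7), (row=6, col=2)
  Distance 5: (row=2, col=5), (row=3, col=4), (row=3, col=6), (row=4, col=3), (row=4, col=7), (row=5, col=2), (row=5, col=8), (row=6, col=1)
  Distance 6: (row=1, col=5), (row=2, col=4), (row=2, col=6), (row=3, col=3), (row=3, col=7), (row=4, col=2), (row=5, col=1), (row=6, col=0)
  Distance 7: (row=0, col=5), (row=1, col=4), (row=2, col=3), (row=2, col=7), (row=3, col=2), (row=5, col=0), (row=7, col=0)
  Distance 8: (row=0, col=4), (row=0, col=6), (row=1, col=3), (row=1, col=7), (row=2, col=2), (row=3, col=1), (row=4, col=0)
  Distance 9: (row=0, col=3), (row=0, col=7), (row=1, col=2), (row=1, col=8), (row=2, col=1), (row=3, col=0)
  Distance 10: (row=0, col=2), (row=0, col=8), (row=1, col=1), (row=2, col=0)
  Distance 11: (row=0, col=1), (row=1, col=0)
  Distance 12: (row=0, col=0)
Total reachable: 59 (grid has 60 open cells total)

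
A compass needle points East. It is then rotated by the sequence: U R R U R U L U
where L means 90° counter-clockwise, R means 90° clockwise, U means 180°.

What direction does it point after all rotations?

Start: East
  U (U-turn (180°)) -> West
  R (right (90° clockwise)) -> North
  R (right (90° clockwise)) -> East
  U (U-turn (180°)) -> West
  R (right (90° clockwise)) -> North
  U (U-turn (180°)) -> South
  L (left (90° counter-clockwise)) -> East
  U (U-turn (180°)) -> West
Final: West

Answer: Final heading: West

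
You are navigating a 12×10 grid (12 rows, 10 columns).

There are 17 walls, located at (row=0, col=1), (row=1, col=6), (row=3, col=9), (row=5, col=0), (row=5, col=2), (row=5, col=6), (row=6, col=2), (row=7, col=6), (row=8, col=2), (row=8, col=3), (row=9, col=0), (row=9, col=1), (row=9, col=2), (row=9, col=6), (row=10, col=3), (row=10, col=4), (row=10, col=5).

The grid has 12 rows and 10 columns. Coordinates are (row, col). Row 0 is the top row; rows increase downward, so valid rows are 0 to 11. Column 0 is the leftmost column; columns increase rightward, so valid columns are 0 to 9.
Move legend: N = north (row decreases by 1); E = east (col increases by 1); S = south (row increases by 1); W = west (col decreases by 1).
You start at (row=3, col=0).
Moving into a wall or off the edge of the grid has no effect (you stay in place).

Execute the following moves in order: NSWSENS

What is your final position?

Start: (row=3, col=0)
  N (north): (row=3, col=0) -> (row=2, col=0)
  S (south): (row=2, col=0) -> (row=3, col=0)
  W (west): blocked, stay at (row=3, col=0)
  S (south): (row=3, col=0) -> (row=4, col=0)
  E (east): (row=4, col=0) -> (row=4, col=1)
  N (north): (row=4, col=1) -> (row=3, col=1)
  S (south): (row=3, col=1) -> (row=4, col=1)
Final: (row=4, col=1)

Answer: Final position: (row=4, col=1)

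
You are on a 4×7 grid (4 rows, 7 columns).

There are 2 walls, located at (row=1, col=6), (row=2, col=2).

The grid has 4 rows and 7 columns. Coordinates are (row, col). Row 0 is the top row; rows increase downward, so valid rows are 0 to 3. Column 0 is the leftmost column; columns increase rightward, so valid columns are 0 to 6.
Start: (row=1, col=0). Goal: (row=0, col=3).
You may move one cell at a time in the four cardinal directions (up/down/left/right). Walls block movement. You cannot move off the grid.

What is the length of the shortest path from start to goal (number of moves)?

Answer: Shortest path length: 4

Derivation:
BFS from (row=1, col=0) until reaching (row=0, col=3):
  Distance 0: (row=1, col=0)
  Distance 1: (row=0, col=0), (row=1, col=1), (row=2, col=0)
  Distance 2: (row=0, col=1), (row=1, col=2), (row=2, col=1), (row=3, col=0)
  Distance 3: (row=0, col=2), (row=1, col=3), (row=3, col=1)
  Distance 4: (row=0, col=3), (row=1, col=4), (row=2, col=3), (row=3, col=2)  <- goal reached here
One shortest path (4 moves): (row=1, col=0) -> (row=1, col=1) -> (row=1, col=2) -> (row=1, col=3) -> (row=0, col=3)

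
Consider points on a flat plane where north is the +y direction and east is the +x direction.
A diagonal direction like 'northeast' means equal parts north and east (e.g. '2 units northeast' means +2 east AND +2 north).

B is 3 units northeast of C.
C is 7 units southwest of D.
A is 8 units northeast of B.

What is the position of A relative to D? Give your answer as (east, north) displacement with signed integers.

Place D at the origin (east=0, north=0).
  C is 7 units southwest of D: delta (east=-7, north=-7); C at (east=-7, north=-7).
  B is 3 units northeast of C: delta (east=+3, north=+3); B at (east=-4, north=-4).
  A is 8 units northeast of B: delta (east=+8, north=+8); A at (east=4, north=4).
Therefore A relative to D: (east=4, north=4).

Answer: A is at (east=4, north=4) relative to D.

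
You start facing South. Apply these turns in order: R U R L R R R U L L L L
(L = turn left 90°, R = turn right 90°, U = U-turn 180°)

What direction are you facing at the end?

Start: South
  R (right (90° clockwise)) -> West
  U (U-turn (180°)) -> East
  R (right (90° clockwise)) -> South
  L (left (90° counter-clockwise)) -> East
  R (right (90° clockwise)) -> South
  R (right (90° clockwise)) -> West
  R (right (90° clockwise)) -> North
  U (U-turn (180°)) -> South
  L (left (90° counter-clockwise)) -> East
  L (left (90° counter-clockwise)) -> North
  L (left (90° counter-clockwise)) -> West
  L (left (90° counter-clockwise)) -> South
Final: South

Answer: Final heading: South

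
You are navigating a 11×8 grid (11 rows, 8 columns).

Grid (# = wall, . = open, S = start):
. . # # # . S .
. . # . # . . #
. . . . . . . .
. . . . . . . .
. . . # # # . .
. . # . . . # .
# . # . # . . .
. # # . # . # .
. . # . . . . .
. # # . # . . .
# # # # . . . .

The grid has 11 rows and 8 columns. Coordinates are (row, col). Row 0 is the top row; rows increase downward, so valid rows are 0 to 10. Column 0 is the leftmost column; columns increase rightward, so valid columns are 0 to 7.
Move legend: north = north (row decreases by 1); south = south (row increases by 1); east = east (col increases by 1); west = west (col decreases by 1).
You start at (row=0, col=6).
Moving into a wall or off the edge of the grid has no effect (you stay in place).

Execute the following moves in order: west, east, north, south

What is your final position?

Answer: Final position: (row=1, col=6)

Derivation:
Start: (row=0, col=6)
  west (west): (row=0, col=6) -> (row=0, col=5)
  east (east): (row=0, col=5) -> (row=0, col=6)
  north (north): blocked, stay at (row=0, col=6)
  south (south): (row=0, col=6) -> (row=1, col=6)
Final: (row=1, col=6)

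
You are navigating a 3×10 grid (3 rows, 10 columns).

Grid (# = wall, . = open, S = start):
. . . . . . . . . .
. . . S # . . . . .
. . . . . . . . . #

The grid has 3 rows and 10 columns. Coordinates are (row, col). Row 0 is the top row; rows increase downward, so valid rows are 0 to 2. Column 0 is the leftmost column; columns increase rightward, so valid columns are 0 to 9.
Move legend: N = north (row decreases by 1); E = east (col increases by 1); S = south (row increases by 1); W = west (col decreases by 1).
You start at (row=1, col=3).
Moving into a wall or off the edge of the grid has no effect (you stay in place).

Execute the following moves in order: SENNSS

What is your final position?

Answer: Final position: (row=2, col=4)

Derivation:
Start: (row=1, col=3)
  S (south): (row=1, col=3) -> (row=2, col=3)
  E (east): (row=2, col=3) -> (row=2, col=4)
  N (north): blocked, stay at (row=2, col=4)
  N (north): blocked, stay at (row=2, col=4)
  S (south): blocked, stay at (row=2, col=4)
  S (south): blocked, stay at (row=2, col=4)
Final: (row=2, col=4)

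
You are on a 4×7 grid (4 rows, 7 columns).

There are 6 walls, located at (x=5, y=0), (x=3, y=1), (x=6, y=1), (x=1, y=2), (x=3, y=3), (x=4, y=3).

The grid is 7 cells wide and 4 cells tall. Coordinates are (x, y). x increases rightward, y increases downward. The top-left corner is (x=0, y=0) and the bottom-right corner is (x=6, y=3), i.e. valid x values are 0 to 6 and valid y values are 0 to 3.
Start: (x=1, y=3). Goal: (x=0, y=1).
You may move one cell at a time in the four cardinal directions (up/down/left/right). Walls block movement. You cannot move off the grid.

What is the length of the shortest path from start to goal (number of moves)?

Answer: Shortest path length: 3

Derivation:
BFS from (x=1, y=3) until reaching (x=0, y=1):
  Distance 0: (x=1, y=3)
  Distance 1: (x=0, y=3), (x=2, y=3)
  Distance 2: (x=0, y=2), (x=2, y=2)
  Distance 3: (x=0, y=1), (x=2, y=1), (x=3, y=2)  <- goal reached here
One shortest path (3 moves): (x=1, y=3) -> (x=0, y=3) -> (x=0, y=2) -> (x=0, y=1)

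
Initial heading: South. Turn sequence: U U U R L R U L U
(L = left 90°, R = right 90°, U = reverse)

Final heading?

Start: South
  U (U-turn (180°)) -> North
  U (U-turn (180°)) -> South
  U (U-turn (180°)) -> North
  R (right (90° clockwise)) -> East
  L (left (90° counter-clockwise)) -> North
  R (right (90° clockwise)) -> East
  U (U-turn (180°)) -> West
  L (left (90° counter-clockwise)) -> South
  U (U-turn (180°)) -> North
Final: North

Answer: Final heading: North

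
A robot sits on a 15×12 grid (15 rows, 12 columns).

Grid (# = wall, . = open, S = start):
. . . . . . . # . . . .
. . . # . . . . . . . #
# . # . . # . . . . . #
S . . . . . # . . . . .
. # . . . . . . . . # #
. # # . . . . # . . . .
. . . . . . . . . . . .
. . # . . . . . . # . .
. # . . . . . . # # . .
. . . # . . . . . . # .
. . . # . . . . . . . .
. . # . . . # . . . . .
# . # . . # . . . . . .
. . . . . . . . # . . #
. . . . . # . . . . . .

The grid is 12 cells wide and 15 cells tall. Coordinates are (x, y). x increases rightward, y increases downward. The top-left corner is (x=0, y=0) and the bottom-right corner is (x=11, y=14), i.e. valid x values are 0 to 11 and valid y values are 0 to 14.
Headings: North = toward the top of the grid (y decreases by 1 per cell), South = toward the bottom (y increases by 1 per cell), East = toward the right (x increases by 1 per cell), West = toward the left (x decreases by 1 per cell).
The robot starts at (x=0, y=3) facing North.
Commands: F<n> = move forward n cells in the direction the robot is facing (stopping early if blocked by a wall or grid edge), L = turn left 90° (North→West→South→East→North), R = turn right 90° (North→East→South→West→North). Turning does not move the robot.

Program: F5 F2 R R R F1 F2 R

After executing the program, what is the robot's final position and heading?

Start: (x=0, y=3), facing North
  F5: move forward 0/5 (blocked), now at (x=0, y=3)
  F2: move forward 0/2 (blocked), now at (x=0, y=3)
  R: turn right, now facing East
  R: turn right, now facing South
  R: turn right, now facing West
  F1: move forward 0/1 (blocked), now at (x=0, y=3)
  F2: move forward 0/2 (blocked), now at (x=0, y=3)
  R: turn right, now facing North
Final: (x=0, y=3), facing North

Answer: Final position: (x=0, y=3), facing North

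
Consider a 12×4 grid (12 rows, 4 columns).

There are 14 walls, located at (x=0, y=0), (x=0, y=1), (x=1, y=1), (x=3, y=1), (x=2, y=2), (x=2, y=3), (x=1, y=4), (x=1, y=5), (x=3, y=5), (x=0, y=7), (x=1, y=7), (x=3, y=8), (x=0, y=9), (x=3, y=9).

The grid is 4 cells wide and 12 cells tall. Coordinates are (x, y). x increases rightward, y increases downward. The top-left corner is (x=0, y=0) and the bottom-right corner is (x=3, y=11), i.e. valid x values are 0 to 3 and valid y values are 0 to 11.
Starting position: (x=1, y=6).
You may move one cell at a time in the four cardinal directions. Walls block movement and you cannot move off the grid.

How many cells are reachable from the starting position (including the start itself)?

BFS flood-fill from (x=1, y=6):
  Distance 0: (x=1, y=6)
  Distance 1: (x=0, y=6), (x=2, y=6)
  Distance 2: (x=0, y=5), (x=2, y=5), (x=3, y=6), (x=2, y=7)
  Distance 3: (x=0, y=4), (x=2, y=4), (x=3, y=7), (x=2, y=8)
  Distance 4: (x=0, y=3), (x=3, y=4), (x=1, y=8), (x=2, y=9)
  Distance 5: (x=0, y=2), (x=1, y=3), (x=3, y=3), (x=0, y=8), (x=1, y=9), (x=2, y=10)
  Distance 6: (x=1, y=2), (x=3, y=2), (x=1, y=10), (x=3, y=10), (x=2, y=11)
  Distance 7: (x=0, y=10), (x=1, y=11), (x=3, y=11)
  Distance 8: (x=0, y=11)
Total reachable: 30 (grid has 34 open cells total)

Answer: Reachable cells: 30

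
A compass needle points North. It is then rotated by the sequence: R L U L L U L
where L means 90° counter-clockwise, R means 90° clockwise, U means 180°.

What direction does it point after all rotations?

Answer: Final heading: East

Derivation:
Start: North
  R (right (90° clockwise)) -> East
  L (left (90° counter-clockwise)) -> North
  U (U-turn (180°)) -> South
  L (left (90° counter-clockwise)) -> East
  L (left (90° counter-clockwise)) -> North
  U (U-turn (180°)) -> South
  L (left (90° counter-clockwise)) -> East
Final: East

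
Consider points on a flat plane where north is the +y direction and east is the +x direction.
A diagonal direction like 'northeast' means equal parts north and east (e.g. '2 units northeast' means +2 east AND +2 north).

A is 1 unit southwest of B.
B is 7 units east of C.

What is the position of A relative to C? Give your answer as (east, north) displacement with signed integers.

Answer: A is at (east=6, north=-1) relative to C.

Derivation:
Place C at the origin (east=0, north=0).
  B is 7 units east of C: delta (east=+7, north=+0); B at (east=7, north=0).
  A is 1 unit southwest of B: delta (east=-1, north=-1); A at (east=6, north=-1).
Therefore A relative to C: (east=6, north=-1).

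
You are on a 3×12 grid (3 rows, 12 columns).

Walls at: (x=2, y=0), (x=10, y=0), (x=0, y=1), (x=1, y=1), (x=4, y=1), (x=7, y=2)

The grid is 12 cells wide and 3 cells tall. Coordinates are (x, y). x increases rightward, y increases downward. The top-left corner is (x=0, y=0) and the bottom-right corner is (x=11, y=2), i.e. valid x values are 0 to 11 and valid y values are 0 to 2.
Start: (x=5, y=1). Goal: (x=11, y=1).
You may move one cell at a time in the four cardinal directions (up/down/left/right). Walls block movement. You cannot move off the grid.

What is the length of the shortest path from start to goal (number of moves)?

BFS from (x=5, y=1) until reaching (x=11, y=1):
  Distance 0: (x=5, y=1)
  Distance 1: (x=5, y=0), (x=6, y=1), (x=5, y=2)
  Distance 2: (x=4, y=0), (x=6, y=0), (x=7, y=1), (x=4, y=2), (x=6, y=2)
  Distance 3: (x=3, y=0), (x=7, y=0), (x=8, y=1), (x=3, y=2)
  Distance 4: (x=8, y=0), (x=3, y=1), (x=9, y=1), (x=2, y=2), (x=8, y=2)
  Distance 5: (x=9, y=0), (x=2, y=1), (x=10, y=1), (x=1, y=2), (x=9, y=2)
  Distance 6: (x=11, y=1), (x=0, y=2), (x=10, y=2)  <- goal reached here
One shortest path (6 moves): (x=5, y=1) -> (x=6, y=1) -> (x=7, y=1) -> (x=8, y=1) -> (x=9, y=1) -> (x=10, y=1) -> (x=11, y=1)

Answer: Shortest path length: 6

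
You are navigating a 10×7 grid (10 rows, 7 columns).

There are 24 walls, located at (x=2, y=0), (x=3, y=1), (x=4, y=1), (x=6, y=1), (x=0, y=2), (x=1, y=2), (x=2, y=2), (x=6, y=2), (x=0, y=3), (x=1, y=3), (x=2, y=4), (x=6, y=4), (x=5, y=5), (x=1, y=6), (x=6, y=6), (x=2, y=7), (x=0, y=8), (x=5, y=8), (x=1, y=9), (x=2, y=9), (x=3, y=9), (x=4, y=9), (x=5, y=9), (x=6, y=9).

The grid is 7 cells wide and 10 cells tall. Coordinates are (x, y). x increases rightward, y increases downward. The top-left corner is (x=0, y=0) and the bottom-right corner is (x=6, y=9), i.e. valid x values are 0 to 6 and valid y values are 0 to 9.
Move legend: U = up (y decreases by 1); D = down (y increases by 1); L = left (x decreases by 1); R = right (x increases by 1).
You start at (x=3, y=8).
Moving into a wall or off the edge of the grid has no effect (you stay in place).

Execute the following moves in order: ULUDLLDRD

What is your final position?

Start: (x=3, y=8)
  U (up): (x=3, y=8) -> (x=3, y=7)
  L (left): blocked, stay at (x=3, y=7)
  U (up): (x=3, y=7) -> (x=3, y=6)
  D (down): (x=3, y=6) -> (x=3, y=7)
  L (left): blocked, stay at (x=3, y=7)
  L (left): blocked, stay at (x=3, y=7)
  D (down): (x=3, y=7) -> (x=3, y=8)
  R (right): (x=3, y=8) -> (x=4, y=8)
  D (down): blocked, stay at (x=4, y=8)
Final: (x=4, y=8)

Answer: Final position: (x=4, y=8)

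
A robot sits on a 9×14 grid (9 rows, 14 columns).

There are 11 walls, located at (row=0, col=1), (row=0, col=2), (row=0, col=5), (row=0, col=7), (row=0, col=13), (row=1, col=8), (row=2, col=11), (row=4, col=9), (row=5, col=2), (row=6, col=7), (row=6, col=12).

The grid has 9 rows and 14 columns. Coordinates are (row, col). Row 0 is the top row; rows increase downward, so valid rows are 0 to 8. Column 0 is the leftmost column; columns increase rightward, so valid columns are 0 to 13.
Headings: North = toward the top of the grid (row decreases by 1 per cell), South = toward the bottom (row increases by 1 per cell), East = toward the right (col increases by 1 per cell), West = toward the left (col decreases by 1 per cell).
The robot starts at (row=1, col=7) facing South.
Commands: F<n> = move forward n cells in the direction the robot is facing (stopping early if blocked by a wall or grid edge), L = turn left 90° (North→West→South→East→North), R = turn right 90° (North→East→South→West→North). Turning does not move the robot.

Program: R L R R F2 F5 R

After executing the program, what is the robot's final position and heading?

Answer: Final position: (row=1, col=7), facing East

Derivation:
Start: (row=1, col=7), facing South
  R: turn right, now facing West
  L: turn left, now facing South
  R: turn right, now facing West
  R: turn right, now facing North
  F2: move forward 0/2 (blocked), now at (row=1, col=7)
  F5: move forward 0/5 (blocked), now at (row=1, col=7)
  R: turn right, now facing East
Final: (row=1, col=7), facing East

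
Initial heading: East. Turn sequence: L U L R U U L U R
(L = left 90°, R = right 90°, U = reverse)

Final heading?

Start: East
  L (left (90° counter-clockwise)) -> North
  U (U-turn (180°)) -> South
  L (left (90° counter-clockwise)) -> East
  R (right (90° clockwise)) -> South
  U (U-turn (180°)) -> North
  U (U-turn (180°)) -> South
  L (left (90° counter-clockwise)) -> East
  U (U-turn (180°)) -> West
  R (right (90° clockwise)) -> North
Final: North

Answer: Final heading: North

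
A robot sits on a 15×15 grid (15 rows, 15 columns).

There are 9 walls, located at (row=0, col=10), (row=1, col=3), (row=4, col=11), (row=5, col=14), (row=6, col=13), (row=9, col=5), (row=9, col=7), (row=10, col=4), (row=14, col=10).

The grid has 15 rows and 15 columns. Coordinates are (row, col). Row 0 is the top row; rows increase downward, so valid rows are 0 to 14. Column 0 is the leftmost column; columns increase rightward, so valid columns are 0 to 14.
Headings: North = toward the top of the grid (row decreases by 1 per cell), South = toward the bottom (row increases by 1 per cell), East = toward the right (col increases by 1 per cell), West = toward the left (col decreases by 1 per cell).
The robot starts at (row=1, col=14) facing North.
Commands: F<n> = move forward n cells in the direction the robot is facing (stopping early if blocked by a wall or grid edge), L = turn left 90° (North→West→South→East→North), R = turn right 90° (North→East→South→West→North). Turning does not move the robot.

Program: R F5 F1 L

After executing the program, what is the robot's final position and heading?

Answer: Final position: (row=1, col=14), facing North

Derivation:
Start: (row=1, col=14), facing North
  R: turn right, now facing East
  F5: move forward 0/5 (blocked), now at (row=1, col=14)
  F1: move forward 0/1 (blocked), now at (row=1, col=14)
  L: turn left, now facing North
Final: (row=1, col=14), facing North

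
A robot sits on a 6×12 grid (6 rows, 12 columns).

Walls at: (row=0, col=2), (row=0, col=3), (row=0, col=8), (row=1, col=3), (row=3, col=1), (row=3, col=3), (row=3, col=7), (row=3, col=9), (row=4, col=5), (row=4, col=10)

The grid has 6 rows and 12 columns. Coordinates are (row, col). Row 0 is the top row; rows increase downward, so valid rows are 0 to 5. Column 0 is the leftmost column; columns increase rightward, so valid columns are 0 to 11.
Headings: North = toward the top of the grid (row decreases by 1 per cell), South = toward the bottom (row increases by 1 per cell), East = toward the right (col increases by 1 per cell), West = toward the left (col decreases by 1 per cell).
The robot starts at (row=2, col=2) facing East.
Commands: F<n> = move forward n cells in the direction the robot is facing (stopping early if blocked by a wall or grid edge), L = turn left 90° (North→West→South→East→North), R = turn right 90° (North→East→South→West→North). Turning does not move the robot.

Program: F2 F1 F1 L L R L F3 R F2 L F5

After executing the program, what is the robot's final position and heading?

Start: (row=2, col=2), facing East
  F2: move forward 2, now at (row=2, col=4)
  F1: move forward 1, now at (row=2, col=5)
  F1: move forward 1, now at (row=2, col=6)
  L: turn left, now facing North
  L: turn left, now facing West
  R: turn right, now facing North
  L: turn left, now facing West
  F3: move forward 3, now at (row=2, col=3)
  R: turn right, now facing North
  F2: move forward 0/2 (blocked), now at (row=2, col=3)
  L: turn left, now facing West
  F5: move forward 3/5 (blocked), now at (row=2, col=0)
Final: (row=2, col=0), facing West

Answer: Final position: (row=2, col=0), facing West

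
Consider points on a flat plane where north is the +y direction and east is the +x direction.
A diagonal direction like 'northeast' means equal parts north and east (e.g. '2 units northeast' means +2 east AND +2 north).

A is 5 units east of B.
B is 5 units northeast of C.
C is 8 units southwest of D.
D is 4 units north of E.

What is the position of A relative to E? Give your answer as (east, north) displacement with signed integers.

Place E at the origin (east=0, north=0).
  D is 4 units north of E: delta (east=+0, north=+4); D at (east=0, north=4).
  C is 8 units southwest of D: delta (east=-8, north=-8); C at (east=-8, north=-4).
  B is 5 units northeast of C: delta (east=+5, north=+5); B at (east=-3, north=1).
  A is 5 units east of B: delta (east=+5, north=+0); A at (east=2, north=1).
Therefore A relative to E: (east=2, north=1).

Answer: A is at (east=2, north=1) relative to E.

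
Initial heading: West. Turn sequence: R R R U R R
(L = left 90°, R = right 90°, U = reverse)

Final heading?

Answer: Final heading: South

Derivation:
Start: West
  R (right (90° clockwise)) -> North
  R (right (90° clockwise)) -> East
  R (right (90° clockwise)) -> South
  U (U-turn (180°)) -> North
  R (right (90° clockwise)) -> East
  R (right (90° clockwise)) -> South
Final: South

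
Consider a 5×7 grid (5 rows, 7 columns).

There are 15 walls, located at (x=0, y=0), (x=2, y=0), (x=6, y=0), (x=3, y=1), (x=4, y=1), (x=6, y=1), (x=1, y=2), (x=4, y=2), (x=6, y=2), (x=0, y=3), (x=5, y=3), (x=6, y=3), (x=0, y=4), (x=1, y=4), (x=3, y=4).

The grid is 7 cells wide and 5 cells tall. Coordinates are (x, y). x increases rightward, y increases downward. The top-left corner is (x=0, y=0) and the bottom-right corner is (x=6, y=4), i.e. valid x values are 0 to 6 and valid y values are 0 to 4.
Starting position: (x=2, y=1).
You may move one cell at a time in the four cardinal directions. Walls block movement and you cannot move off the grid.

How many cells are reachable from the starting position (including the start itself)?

Answer: Reachable cells: 15

Derivation:
BFS flood-fill from (x=2, y=1):
  Distance 0: (x=2, y=1)
  Distance 1: (x=1, y=1), (x=2, y=2)
  Distance 2: (x=1, y=0), (x=0, y=1), (x=3, y=2), (x=2, y=3)
  Distance 3: (x=0, y=2), (x=1, y=3), (x=3, y=3), (x=2, y=4)
  Distance 4: (x=4, y=3)
  Distance 5: (x=4, y=4)
  Distance 6: (x=5, y=4)
  Distance 7: (x=6, y=4)
Total reachable: 15 (grid has 20 open cells total)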